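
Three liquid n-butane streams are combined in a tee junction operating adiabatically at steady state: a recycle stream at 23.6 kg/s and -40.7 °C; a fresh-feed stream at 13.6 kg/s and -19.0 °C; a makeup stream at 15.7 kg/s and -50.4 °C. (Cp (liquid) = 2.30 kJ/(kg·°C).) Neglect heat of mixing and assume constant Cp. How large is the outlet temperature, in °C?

T_out = -38.0 °C

Adiabatic, steady state ⇒ Σ ṁᵢCp,ᵢ(T_out − Tᵢ) = 0
T_out = Σ ṁᵢCp,ᵢTᵢ / Σ ṁᵢCp,ᵢ
      = -4623.5 / 121.67 = -38 °C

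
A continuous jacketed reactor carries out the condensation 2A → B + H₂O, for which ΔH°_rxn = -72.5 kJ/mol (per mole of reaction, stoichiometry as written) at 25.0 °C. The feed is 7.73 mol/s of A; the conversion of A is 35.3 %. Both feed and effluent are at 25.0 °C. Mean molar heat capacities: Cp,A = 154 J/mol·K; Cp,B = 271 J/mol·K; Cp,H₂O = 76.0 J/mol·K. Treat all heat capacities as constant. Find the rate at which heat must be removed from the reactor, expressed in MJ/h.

Q_out = 356 MJ/h

Extent of reaction ξ = 0.353 × 7.73 / 2 = 1.3643 mol/s
Reaction term: ξ·ΔH°_rxn = 1.3643 × -72.5 = -98.915 kJ/s
Q = ΔH = -98.915 kJ/s = -98.915 kW
Heat removed = 356.09 MJ/h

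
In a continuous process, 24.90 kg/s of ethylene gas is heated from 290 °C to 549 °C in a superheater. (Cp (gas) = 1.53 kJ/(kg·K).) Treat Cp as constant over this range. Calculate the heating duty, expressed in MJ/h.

Q = 35500 MJ/h

Q = ṁ·Cp·ΔT = 24.90 × 1.53 × (549 − 290) = 9867.1 kJ/s
Heating duty = 35522 MJ/h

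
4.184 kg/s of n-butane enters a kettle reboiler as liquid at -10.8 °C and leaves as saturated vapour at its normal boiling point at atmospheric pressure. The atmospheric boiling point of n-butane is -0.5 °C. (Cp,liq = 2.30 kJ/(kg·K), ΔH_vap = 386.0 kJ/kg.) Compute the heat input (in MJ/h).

Q = 6170 MJ/h

liquid -10.8→-0.5 °C: 23.69 kJ/kg
vaporisation at -0.5 °C: 386 kJ/kg
Δh = 23.69 + 386 = 409.69 kJ/kg
Q = ṁ·Δh = 4.184 kg/s × 409.69 kJ/kg = 1714.1 kJ/s
|Q| = 1714.1 kW = 6170.9 MJ/h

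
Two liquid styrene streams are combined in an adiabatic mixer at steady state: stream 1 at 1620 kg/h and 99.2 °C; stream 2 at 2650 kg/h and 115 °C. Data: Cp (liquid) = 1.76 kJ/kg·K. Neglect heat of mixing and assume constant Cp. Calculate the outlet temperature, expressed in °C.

T_out = 109 °C

No heat crosses the boundary, so H_out = H_in.
Σ ṁᵢCp,ᵢTᵢ = 1620×1.76×99.2 + 2650×1.76×115 = 819200
Σ ṁᵢCp,ᵢ = 1620×1.76 + 2650×1.76 = 7515.2
T_out = 819200 / 7515.2 = 109.01 °C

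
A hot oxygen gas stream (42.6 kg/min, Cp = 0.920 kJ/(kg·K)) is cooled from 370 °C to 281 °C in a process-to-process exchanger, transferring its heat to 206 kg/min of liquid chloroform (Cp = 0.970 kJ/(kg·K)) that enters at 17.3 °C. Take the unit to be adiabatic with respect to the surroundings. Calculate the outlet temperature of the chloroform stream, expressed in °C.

Heat released by hot stream: Q = 42.6 × 0.920 × (370 − 281) = 3488.1 kJ/min
Energy balance on cold side (adiabatic exchanger): Q = ṁ_c·Cp_c·(T_c,out − T_c,in)
T_c,out = 17.3 + 3488.1/(206 × 0.970) = 34.756 °C

T_c,out = 34.8 °C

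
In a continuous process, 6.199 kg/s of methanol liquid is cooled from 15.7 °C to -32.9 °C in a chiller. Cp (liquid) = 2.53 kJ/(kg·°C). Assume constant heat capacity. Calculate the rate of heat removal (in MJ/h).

Q_c = 2740 MJ/h

Q = ṁ·Cp·ΔT = 6.199 × 2.53 × (-32.9 − 15.7) = -762.22 kJ/s
Cooling duty = 2744 MJ/h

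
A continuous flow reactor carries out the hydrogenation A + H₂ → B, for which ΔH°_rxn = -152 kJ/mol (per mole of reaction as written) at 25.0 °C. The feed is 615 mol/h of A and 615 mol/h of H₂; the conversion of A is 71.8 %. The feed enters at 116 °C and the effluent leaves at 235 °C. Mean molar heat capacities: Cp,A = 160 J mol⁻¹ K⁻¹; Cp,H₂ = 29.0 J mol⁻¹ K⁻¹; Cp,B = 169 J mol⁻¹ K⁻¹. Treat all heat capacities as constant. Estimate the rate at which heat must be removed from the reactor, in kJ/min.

Extent of reaction ξ = 0.718 × 615 = 441.57 mol/h
Reaction term: ξ·ΔH°_rxn = 441.57 × -152 = -67119 kJ/h
Sensible, feed 116→25 °C: -10577 kJ/h
Outlet flows (mol/h): A 173.43, H₂ 173.43, B 441.57
Sensible, products 25→235 °C: 22555 kJ/h
Q = ΔH = -55141 kJ/h = -15.317 kW
Heat removed = 919.02 kJ/min

Q_out = 919 kJ/min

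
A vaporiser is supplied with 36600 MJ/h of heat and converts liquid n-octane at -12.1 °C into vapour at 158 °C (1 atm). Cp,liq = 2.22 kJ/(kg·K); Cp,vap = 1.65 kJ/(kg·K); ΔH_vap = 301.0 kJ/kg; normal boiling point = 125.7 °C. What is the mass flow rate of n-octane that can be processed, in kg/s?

ṁ = 15.4 kg/s

Δh = 2.22×(125.7−-12.1) + 301.0 + 1.65×(158−125.7) = 660.21 kJ/kg
Q = 36600 MJ/h = 10167 kJ/s = 10167 kJ/s
ṁ = Q/Δh = 10167 / 660.21 = 15.399 kg/s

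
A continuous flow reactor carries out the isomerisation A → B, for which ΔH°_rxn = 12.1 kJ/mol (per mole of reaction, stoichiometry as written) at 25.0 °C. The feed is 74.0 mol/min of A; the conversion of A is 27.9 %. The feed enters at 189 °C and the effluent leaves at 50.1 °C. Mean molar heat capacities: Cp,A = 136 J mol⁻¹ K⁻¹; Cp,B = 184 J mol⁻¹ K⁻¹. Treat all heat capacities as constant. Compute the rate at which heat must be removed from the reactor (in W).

Q_out = 18700 W

Extent of reaction ξ = 0.279 × 74.0 = 20.646 mol/min
Reaction term: ξ·ΔH°_rxn = 20.646 × 12.1 = 249.82 kJ/min
Sensible, feed 189→25 °C: -1650.5 kJ/min
Outlet flows (mol/min): A 53.354, B 20.646
Sensible, products 25→50.1 °C: 277.48 kJ/min
Q = ΔH = -1123.2 kJ/min = -18.72 kW
Heat removed = 18720 W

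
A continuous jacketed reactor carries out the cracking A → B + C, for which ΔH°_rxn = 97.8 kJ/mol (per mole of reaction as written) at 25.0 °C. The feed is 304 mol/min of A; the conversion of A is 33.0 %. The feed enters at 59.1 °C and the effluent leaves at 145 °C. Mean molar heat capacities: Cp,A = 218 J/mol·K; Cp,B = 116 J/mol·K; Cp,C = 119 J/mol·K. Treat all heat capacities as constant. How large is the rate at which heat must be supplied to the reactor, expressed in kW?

Extent of reaction ξ = 0.330 × 304 = 100.32 mol/min
Reaction term: ξ·ΔH°_rxn = 100.32 × 97.8 = 9811.3 kJ/min
Sensible, feed 59.1→25 °C: -2259.9 kJ/min
Outlet flows (mol/min): A 203.68, B 100.32, C 100.32
Sensible, products 25→145 °C: 8157.3 kJ/min
Q = ΔH = 15709 kJ/min = 261.81 kW
Heat supplied = 261.81 kW

Q_in = 262 kW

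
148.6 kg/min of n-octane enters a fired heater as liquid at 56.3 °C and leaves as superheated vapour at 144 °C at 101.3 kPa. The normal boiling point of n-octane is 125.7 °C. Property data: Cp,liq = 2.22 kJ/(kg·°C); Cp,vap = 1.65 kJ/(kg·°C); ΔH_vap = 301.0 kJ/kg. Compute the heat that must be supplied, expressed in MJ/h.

Q = 4330 MJ/h

liquid 56.3→125.7 °C: 154.07 kJ/kg
vaporisation at 125.7 °C: 301 kJ/kg
vapour 125.7→144 °C: 30.195 kJ/kg
Δh = 154.07 + 301 + 30.195 = 485.26 kJ/kg
Q = ṁ·Δh = 148.6 kg/min × 485.26 kJ/kg = 72110 kJ/min
|Q| = 1201.8 kW = 4326.6 MJ/h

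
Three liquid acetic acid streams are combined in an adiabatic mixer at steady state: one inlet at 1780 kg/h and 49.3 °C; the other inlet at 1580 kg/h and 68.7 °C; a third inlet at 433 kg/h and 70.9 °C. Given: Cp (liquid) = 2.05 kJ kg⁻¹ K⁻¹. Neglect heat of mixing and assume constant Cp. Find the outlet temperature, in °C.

T_out = 59.8 °C

No heat crosses the boundary, so H_out = H_in.
Σ ṁᵢCp,ᵢTᵢ = 1780×2.05×49.3 + 1580×2.05×68.7 + 433×2.05×70.9 = 465350
Σ ṁᵢCp,ᵢ = 1780×2.05 + 1580×2.05 + 433×2.05 = 7775.6
T_out = 465350 / 7775.6 = 59.847 °C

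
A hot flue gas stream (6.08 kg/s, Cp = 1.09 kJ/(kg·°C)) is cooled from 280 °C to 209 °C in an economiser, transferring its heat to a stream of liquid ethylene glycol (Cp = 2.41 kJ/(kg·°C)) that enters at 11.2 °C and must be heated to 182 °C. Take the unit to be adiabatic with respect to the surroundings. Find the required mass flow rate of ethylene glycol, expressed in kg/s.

Heat released by hot stream: Q = 6.08 × 1.09 × (280 − 209) = 470.53 kJ/s
Energy balance on cold side (adiabatic exchanger): Q = ṁ_c·Cp_c·(T_c,out − T_c,in)
ṁ_c = 470.53 / [2.41 × (182 − 11.2)] = 1.1431 kg/s

ṁ_c = 1.14 kg/s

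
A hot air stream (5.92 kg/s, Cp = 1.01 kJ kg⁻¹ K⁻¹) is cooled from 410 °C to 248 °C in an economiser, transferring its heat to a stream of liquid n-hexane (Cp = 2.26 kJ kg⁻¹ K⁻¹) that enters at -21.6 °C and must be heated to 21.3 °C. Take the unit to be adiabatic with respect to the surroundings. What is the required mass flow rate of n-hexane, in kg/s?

ṁ_c = 9.99 kg/s

Heat released by hot stream: Q = 5.92 × 1.01 × (410 − 248) = 968.63 kJ/s
Energy balance on cold side (adiabatic exchanger): Q = ṁ_c·Cp_c·(T_c,out − T_c,in)
ṁ_c = 968.63 / [2.26 × (21.3 − -21.6)] = 9.9906 kg/s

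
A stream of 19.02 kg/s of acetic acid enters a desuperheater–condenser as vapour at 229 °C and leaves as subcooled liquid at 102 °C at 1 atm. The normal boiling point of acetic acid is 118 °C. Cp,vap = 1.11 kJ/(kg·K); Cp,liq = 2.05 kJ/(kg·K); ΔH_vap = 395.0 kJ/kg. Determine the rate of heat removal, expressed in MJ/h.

Q_c = 37700 MJ/h

vapour 229→118 °C: -123.21 kJ/kg
condensation at 118 °C: -395 kJ/kg
liquid 118→102 °C: -32.8 kJ/kg
Δh = -123.21 + -395 + -32.8 = -551.01 kJ/kg
Q = ṁ·Δh = 19.02 kg/s × -551.01 kJ/kg = -10480 kJ/s
|Q| = 10480 kW = 37729 MJ/h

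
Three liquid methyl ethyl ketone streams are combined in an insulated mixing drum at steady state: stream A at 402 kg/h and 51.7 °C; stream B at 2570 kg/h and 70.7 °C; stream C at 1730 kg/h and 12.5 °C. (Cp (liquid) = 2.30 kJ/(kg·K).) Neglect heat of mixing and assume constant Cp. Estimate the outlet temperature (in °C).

No heat crosses the boundary, so H_out = H_in.
Σ ṁᵢCp,ᵢTᵢ = 402×2.30×51.7 + 2570×2.30×70.7 + 1730×2.30×12.5 = 515450
Σ ṁᵢCp,ᵢ = 402×2.30 + 2570×2.30 + 1730×2.30 = 10815
T_out = 515450 / 10815 = 47.662 °C

T_out = 47.7 °C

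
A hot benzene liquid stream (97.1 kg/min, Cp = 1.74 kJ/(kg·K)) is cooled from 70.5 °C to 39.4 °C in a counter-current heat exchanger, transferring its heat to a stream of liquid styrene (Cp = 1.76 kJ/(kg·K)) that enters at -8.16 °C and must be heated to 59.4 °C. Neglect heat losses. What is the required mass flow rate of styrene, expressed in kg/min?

ṁ_c = 44.2 kg/min

Heat released by hot stream: Q = 97.1 × 1.74 × (70.5 − 39.4) = 5254.5 kJ/min
Energy balance on cold side (adiabatic exchanger): Q = ṁ_c·Cp_c·(T_c,out − T_c,in)
ṁ_c = 5254.5 / [1.76 × (59.4 − -8.16)] = 44.19 kg/min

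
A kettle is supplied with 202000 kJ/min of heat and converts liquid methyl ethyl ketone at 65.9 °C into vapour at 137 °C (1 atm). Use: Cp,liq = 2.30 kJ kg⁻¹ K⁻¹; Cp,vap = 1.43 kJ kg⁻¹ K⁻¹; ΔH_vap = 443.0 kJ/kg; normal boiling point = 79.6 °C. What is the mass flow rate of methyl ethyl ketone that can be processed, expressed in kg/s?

ṁ = 6.05 kg/s

Δh = 2.30×(79.6−65.9) + 443.0 + 1.43×(137−79.6) = 556.59 kJ/kg
Q = 202000 kJ/min = 3366.7 kJ/s = 3366.7 kJ/s
ṁ = Q/Δh = 3366.7 / 556.59 = 6.0487 kg/s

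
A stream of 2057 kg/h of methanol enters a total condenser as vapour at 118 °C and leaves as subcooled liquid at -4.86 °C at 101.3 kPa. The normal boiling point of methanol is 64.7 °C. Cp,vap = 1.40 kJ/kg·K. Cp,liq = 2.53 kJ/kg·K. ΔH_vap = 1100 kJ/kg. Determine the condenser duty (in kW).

Q_c = 772 kW

vapour 118→64.7 °C: -74.62 kJ/kg
condensation at 64.7 °C: -1100 kJ/kg
liquid 64.7→-4.86 °C: -175.99 kJ/kg
Δh = -74.62 + -1100 + -175.99 = -1350.6 kJ/kg
Q = ṁ·Δh = 2057 kg/h × -1350.6 kJ/kg = -2.7782e+06 kJ/h
|Q| = 771.72 kW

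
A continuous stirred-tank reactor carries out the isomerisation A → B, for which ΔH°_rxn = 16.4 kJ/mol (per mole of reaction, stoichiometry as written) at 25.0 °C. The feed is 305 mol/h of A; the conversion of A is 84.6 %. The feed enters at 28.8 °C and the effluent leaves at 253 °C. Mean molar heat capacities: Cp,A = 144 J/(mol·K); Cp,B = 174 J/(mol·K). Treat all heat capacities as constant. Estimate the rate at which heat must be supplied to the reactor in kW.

Extent of reaction ξ = 0.846 × 305 = 258.03 mol/h
Reaction term: ξ·ΔH°_rxn = 258.03 × 16.4 = 4231.7 kJ/h
Sensible, feed 28.8→25 °C: -166.9 kJ/h
Outlet flows (mol/h): A 46.97, B 258.03
Sensible, products 25→253 °C: 11779 kJ/h
Q = ΔH = 15843 kJ/h = 4.401 kW
Heat supplied = 4.401 kW

Q_in = 4.40 kW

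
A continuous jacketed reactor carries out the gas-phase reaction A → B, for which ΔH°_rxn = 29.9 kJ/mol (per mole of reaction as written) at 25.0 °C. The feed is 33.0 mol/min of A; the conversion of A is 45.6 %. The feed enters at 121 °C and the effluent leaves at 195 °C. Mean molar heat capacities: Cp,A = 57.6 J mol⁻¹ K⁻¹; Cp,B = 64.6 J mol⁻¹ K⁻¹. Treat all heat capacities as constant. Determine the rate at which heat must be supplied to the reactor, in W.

Q_in = 10100 W

Extent of reaction ξ = 0.456 × 33.0 = 15.048 mol/min
Reaction term: ξ·ΔH°_rxn = 15.048 × 29.9 = 449.94 kJ/min
Sensible, feed 121→25 °C: -182.48 kJ/min
Outlet flows (mol/min): A 17.952, B 15.048
Sensible, products 25→195 °C: 341.04 kJ/min
Q = ΔH = 608.5 kJ/min = 10.142 kW
Heat supplied = 10142 W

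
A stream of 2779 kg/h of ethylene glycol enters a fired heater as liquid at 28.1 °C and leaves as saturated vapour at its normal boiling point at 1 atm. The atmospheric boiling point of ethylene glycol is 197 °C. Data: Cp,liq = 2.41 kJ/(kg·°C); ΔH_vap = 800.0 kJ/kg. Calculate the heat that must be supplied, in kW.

liquid 28.1→197 °C: 407.05 kJ/kg
vaporisation at 197 °C: 800 kJ/kg
Δh = 407.05 + 800 = 1207 kJ/kg
Q = ṁ·Δh = 2779 kg/h × 1207 kJ/kg = 3.3544e+06 kJ/h
|Q| = 931.77 kW

Q = 932 kW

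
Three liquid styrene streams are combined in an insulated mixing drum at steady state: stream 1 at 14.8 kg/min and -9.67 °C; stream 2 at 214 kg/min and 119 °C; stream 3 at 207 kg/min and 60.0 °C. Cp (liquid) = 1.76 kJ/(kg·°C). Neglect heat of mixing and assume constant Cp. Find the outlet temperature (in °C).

No heat crosses the boundary, so H_out = H_in.
T_out = Σ ṁᵢCp,ᵢTᵢ / Σ ṁᵢCp,ᵢ
      = 66427 / 767.01 = 86.606 °C

T_out = 86.6 °C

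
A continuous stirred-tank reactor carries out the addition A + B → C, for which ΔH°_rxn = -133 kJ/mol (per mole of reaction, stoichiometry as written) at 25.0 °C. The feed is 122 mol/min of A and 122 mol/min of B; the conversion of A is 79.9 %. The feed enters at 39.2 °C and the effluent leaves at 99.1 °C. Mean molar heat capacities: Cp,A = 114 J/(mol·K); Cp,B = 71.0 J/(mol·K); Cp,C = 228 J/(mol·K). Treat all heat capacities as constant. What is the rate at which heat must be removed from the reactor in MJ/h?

Q_out = 678 MJ/h

Extent of reaction ξ = 0.799 × 122 = 97.478 mol/min
Reaction term: ξ·ΔH°_rxn = 97.478 × -133 = -12965 kJ/min
Sensible, feed 39.2→25 °C: -320.49 kJ/min
Outlet flows (mol/min): A 24.522, B 24.522, C 97.478
Sensible, products 25→99.1 °C: 1983 kJ/min
Q = ΔH = -11302 kJ/min = -188.37 kW
Heat removed = 678.12 MJ/h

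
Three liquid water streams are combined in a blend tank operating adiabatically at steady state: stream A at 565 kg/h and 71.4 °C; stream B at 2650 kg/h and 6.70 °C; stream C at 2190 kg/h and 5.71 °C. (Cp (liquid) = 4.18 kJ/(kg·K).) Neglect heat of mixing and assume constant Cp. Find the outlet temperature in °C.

T_out = 13.1 °C

Energy balance with Q = 0: Σ ṁᵢCp,ᵢ(T_out − Tᵢ) = 0
Σ ṁᵢCp,ᵢTᵢ = 565×4.18×71.4 + 2650×4.18×6.70 + 2190×4.18×5.71 = 295110
Σ ṁᵢCp,ᵢ = 565×4.18 + 2650×4.18 + 2190×4.18 = 22593
T_out = 295110 / 22593 = 13.062 °C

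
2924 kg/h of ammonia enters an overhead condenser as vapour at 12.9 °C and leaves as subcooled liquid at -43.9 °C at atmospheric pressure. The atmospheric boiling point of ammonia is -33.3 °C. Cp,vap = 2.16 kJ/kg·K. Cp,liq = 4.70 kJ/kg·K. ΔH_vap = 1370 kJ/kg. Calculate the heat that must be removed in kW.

Q_c = 1230 kW

vapour 12.9→-33.3 °C: -99.792 kJ/kg
condensation at -33.3 °C: -1370 kJ/kg
liquid -33.3→-43.9 °C: -49.82 kJ/kg
Δh = -99.792 + -1370 + -49.82 = -1519.6 kJ/kg
Q = ṁ·Δh = 2924 kg/h × -1519.6 kJ/kg = -4.4433e+06 kJ/h
|Q| = 1234.3 kW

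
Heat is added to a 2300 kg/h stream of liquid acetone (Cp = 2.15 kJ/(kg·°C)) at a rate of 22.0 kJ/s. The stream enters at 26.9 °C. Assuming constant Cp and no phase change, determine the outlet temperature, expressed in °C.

T_out = 42.9 °C

Q = 22.0 kJ/s = 79200 kJ/h
ΔT = Q/(ṁ·Cp) = 79200/(2300×2.15) = 16.016 K
T_out = 26.9 + 16.016 = 42.916 °C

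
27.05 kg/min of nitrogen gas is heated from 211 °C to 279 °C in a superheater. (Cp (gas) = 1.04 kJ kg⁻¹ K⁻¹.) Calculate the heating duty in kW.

Q = 31.9 kW

Q = ṁ·Cp·ΔT = 27.05 × 1.04 × (279 − 211) = 1913 kJ/min
Converting: 1913 / 60 s = 31.883 kW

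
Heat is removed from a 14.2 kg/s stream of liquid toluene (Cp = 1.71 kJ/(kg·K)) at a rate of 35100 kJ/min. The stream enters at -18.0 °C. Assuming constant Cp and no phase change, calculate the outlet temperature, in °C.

T_out = -42.1 °C

Q = 35100 kJ/min = 585 kJ/s
ΔT = Q/(ṁ·Cp) = 585/(14.2×1.71) = 24.092 K
T_out = -18.0 − 24.092 = -42.092 °C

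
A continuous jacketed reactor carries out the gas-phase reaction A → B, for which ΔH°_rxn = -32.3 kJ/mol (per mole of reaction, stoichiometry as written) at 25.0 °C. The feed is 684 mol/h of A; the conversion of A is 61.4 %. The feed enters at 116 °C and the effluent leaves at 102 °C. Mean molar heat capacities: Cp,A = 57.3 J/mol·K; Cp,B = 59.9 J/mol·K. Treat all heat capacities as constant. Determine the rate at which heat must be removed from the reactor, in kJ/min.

Q_out = 234 kJ/min

Extent of reaction ξ = 0.614 × 684 = 419.98 mol/h
Reaction term: ξ·ΔH°_rxn = 419.98 × -32.3 = -13565 kJ/h
Sensible, feed 116→25 °C: -3566.6 kJ/h
Outlet flows (mol/h): A 264.02, B 419.98
Sensible, products 25→102 °C: 3102 kJ/h
Q = ΔH = -14030 kJ/h = -3.8972 kW
Heat removed = 233.83 kJ/min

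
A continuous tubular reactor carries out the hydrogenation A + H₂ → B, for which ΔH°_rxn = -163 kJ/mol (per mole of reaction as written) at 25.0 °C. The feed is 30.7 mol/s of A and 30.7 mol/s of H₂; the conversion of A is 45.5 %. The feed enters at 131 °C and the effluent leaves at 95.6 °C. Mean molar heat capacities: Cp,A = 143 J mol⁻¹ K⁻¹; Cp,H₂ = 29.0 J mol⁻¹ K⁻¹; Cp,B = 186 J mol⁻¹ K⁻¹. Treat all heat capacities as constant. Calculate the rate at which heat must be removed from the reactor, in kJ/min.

Extent of reaction ξ = 0.455 × 30.7 = 13.969 mol/s
Reaction term: ξ·ΔH°_rxn = 13.969 × -163 = -2276.9 kJ/s
Sensible, feed 131→25 °C: -559.72 kJ/s
Outlet flows (mol/s): A 16.731, H₂ 16.731, B 13.969
Sensible, products 25→95.6 °C: 386.6 kJ/s
Q = ΔH = -2450 kJ/s = -2450 kW
Heat removed = 147000 kJ/min

Q_out = 147000 kJ/min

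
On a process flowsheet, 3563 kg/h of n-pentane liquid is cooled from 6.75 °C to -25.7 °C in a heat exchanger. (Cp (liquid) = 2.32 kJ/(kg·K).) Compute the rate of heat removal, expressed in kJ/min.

Q = ṁ·Cp·ΔT = 3563 × 2.32 × (-25.7 − 6.75) = -268240 kJ/h
Converting: 268240 / 3600 s = 74.51 kW
Cooling duty = 4470.6 kJ/min

Q_c = 4470 kJ/min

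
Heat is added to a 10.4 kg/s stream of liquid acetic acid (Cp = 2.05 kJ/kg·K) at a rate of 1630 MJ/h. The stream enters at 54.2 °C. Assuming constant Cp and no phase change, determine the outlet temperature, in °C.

T_out = 75.4 °C

Q = 1630 MJ/h = 452.78 kJ/s
ΔT = Q/(ṁ·Cp) = 452.78/(10.4×2.05) = 21.237 K
T_out = 54.2 + 21.237 = 75.437 °C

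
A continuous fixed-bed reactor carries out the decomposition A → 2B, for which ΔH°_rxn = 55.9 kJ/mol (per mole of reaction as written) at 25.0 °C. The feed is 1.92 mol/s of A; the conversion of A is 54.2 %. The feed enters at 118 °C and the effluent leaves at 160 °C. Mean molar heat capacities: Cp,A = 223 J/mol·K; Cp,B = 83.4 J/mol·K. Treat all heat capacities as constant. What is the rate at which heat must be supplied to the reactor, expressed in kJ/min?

Extent of reaction ξ = 0.542 × 1.92 = 1.0406 mol/s
Reaction term: ξ·ΔH°_rxn = 1.0406 × 55.9 = 58.172 kJ/s
Sensible, feed 118→25 °C: -39.819 kJ/s
Outlet flows (mol/s): A 0.87936, B 2.0813
Sensible, products 25→160 °C: 49.906 kJ/s
Q = ΔH = 68.259 kJ/s = 68.259 kW
Heat supplied = 4095.5 kJ/min

Q_in = 4100 kJ/min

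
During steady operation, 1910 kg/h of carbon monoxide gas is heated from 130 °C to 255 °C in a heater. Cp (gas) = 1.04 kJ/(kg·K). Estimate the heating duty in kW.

Q = 69.0 kW

Q = ṁ·Cp·ΔT = 1910 × 1.04 × (255 − 130) = 248300 kJ/h
Converting: 248300 / 3600 s = 68.972 kW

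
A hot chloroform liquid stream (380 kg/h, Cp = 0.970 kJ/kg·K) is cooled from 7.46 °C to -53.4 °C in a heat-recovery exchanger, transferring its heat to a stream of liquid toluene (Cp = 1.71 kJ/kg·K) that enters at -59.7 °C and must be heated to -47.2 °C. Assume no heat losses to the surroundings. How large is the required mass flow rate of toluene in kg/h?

ṁ_c = 1050 kg/h

Heat released by hot stream: Q = 380 × 0.970 × (7.46 − -53.4) = 22433 kJ/h
Energy balance on cold side (adiabatic exchanger): Q = ṁ_c·Cp_c·(T_c,out − T_c,in)
ṁ_c = 22433 / [1.71 × (-47.2 − -59.7)] = 1049.5 kg/h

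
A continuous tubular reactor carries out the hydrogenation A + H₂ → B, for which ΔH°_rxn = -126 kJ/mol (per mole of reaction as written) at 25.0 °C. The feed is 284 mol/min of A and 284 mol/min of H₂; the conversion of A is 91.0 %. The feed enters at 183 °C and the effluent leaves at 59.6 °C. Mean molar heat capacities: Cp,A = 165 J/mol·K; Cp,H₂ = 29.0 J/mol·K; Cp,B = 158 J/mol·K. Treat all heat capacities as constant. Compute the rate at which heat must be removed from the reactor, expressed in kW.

Q_out = 661 kW

Extent of reaction ξ = 0.910 × 284 = 258.44 mol/min
Reaction term: ξ·ΔH°_rxn = 258.44 × -126 = -32563 kJ/min
Sensible, feed 183→25 °C: -8705.2 kJ/min
Outlet flows (mol/min): A 25.56, H₂ 25.56, B 258.44
Sensible, products 25→59.6 °C: 1584.4 kJ/min
Q = ΔH = -39684 kJ/min = -661.4 kW
Heat removed = 661.4 kW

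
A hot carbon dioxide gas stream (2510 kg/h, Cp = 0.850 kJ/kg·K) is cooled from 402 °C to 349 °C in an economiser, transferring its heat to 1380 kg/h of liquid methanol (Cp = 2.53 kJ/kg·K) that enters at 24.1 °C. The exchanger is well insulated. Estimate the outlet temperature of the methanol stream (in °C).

Heat released by hot stream: Q = 2510 × 0.850 × (402 − 349) = 113080 kJ/h
Energy balance on cold side (adiabatic exchanger): Q = ṁ_c·Cp_c·(T_c,out − T_c,in)
T_c,out = 24.1 + 113080/(1380 × 2.53) = 56.487 °C

T_c,out = 56.5 °C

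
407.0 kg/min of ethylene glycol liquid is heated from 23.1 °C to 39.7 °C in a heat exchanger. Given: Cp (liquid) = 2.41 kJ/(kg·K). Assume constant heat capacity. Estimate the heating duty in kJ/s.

Q = 271 kJ/s

Q = ṁ·Cp·ΔT = 407.0 × 2.41 × (39.7 − 23.1) = 16282 kJ/min
Converting: 16282 / 60 s = 271.37 kW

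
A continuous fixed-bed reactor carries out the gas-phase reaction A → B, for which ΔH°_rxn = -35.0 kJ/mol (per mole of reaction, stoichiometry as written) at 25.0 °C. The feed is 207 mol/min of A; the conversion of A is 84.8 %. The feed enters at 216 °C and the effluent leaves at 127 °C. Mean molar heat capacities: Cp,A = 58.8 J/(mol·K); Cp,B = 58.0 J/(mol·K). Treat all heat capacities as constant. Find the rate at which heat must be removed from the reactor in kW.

Extent of reaction ξ = 0.848 × 207 = 175.54 mol/min
Reaction term: ξ·ΔH°_rxn = 175.54 × -35.0 = -6143.8 kJ/min
Sensible, feed 216→25 °C: -2324.8 kJ/min
Outlet flows (mol/min): A 31.464, B 175.54
Sensible, products 25→127 °C: 1227.2 kJ/min
Q = ΔH = -7241.4 kJ/min = -120.69 kW
Heat removed = 120.69 kW

Q_out = 121 kW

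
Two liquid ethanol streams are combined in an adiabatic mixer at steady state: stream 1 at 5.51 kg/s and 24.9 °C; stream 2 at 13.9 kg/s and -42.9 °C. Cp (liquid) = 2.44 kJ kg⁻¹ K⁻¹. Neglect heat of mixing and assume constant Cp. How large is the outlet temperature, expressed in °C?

T_out = -23.7 °C

No heat crosses the boundary, so H_out = H_in.
Σ ṁᵢCp,ᵢTᵢ = 5.51×2.44×24.9 + 13.9×2.44×-42.9 = -1120.2
Σ ṁᵢCp,ᵢ = 5.51×2.44 + 13.9×2.44 = 47.36
T_out = -1120.2 / 47.36 = -23.653 °C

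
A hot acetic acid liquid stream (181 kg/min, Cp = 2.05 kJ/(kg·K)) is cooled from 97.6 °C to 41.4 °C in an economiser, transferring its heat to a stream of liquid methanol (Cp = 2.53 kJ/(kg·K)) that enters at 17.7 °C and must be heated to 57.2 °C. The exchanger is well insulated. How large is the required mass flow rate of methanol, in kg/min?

Heat released by hot stream: Q = 181 × 2.05 × (97.6 − 41.4) = 20853 kJ/min
Energy balance on cold side (adiabatic exchanger): Q = ṁ_c·Cp_c·(T_c,out − T_c,in)
ṁ_c = 20853 / [2.53 × (57.2 − 17.7)] = 208.67 kg/min

ṁ_c = 209 kg/min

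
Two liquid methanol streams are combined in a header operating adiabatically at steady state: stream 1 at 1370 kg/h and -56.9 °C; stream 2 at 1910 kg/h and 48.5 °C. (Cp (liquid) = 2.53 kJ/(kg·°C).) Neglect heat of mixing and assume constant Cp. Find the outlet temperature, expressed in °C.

Adiabatic, steady state ⇒ Σ ṁᵢCp,ᵢ(T_out − Tᵢ) = 0
T_out = Σ ṁᵢCp,ᵢTᵢ / Σ ṁᵢCp,ᵢ
      = 37145 / 8298.4 = 4.4762 °C

T_out = 4.48 °C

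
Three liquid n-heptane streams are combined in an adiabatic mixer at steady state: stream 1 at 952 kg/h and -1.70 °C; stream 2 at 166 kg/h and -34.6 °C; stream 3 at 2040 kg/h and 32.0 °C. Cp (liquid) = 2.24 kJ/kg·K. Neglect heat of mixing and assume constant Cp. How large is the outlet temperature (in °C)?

Energy balance with Q = 0: Σ ṁᵢCp,ᵢ(T_out − Tᵢ) = 0
T_out = Σ ṁᵢCp,ᵢTᵢ / Σ ṁᵢCp,ᵢ
      = 129740 / 7073.9 = 18.34 °C

T_out = 18.3 °C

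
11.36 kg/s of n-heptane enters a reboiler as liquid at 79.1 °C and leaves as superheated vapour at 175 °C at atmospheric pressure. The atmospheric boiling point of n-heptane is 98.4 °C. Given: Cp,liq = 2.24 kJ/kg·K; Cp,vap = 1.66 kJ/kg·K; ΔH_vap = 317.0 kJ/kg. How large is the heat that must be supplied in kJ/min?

Q = 332000 kJ/min

liquid 79.1→98.4 °C: 43.232 kJ/kg
vaporisation at 98.4 °C: 317 kJ/kg
vapour 98.4→175 °C: 127.16 kJ/kg
Δh = 43.232 + 317 + 127.16 = 487.39 kJ/kg
Q = ṁ·Δh = 11.36 kg/s × 487.39 kJ/kg = 5536.7 kJ/s
|Q| = 5536.7 kW = 332200 kJ/min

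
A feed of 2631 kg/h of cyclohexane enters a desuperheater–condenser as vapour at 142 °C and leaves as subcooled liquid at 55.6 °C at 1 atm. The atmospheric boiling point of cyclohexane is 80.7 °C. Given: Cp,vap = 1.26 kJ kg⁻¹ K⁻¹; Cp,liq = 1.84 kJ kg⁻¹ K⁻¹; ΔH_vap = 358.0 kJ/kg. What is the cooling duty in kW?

vapour 142→80.7 °C: -77.238 kJ/kg
condensation at 80.7 °C: -358 kJ/kg
liquid 80.7→55.6 °C: -46.184 kJ/kg
Δh = -77.238 + -358 + -46.184 = -481.42 kJ/kg
Q = ṁ·Δh = 2631 kg/h × -481.42 kJ/kg = -1.2666e+06 kJ/h
|Q| = 351.84 kW

Q_c = 352 kW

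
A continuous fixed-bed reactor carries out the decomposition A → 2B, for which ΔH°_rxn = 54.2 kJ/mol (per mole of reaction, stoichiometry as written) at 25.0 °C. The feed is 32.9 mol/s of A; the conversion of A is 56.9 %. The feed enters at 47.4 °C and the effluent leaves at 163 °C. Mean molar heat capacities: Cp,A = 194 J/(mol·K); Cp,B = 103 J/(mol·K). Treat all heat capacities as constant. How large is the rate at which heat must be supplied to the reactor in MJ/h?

Extent of reaction ξ = 0.569 × 32.9 = 18.72 mol/s
Reaction term: ξ·ΔH°_rxn = 18.72 × 54.2 = 1014.6 kJ/s
Sensible, feed 47.4→25 °C: -142.97 kJ/s
Outlet flows (mol/s): A 14.18, B 37.44
Sensible, products 25→163 °C: 911.8 kJ/s
Q = ΔH = 1783.5 kJ/s = 1783.5 kW
Heat supplied = 6420.5 MJ/h

Q_in = 6420 MJ/h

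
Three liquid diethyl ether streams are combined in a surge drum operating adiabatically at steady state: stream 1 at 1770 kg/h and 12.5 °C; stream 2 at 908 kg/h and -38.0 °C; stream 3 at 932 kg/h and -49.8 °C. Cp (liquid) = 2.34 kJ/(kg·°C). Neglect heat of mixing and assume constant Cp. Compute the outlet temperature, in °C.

Adiabatic, steady state ⇒ Σ ṁᵢCp,ᵢ(T_out − Tᵢ) = 0
T_out = Σ ṁᵢCp,ᵢTᵢ / Σ ṁᵢCp,ᵢ
      = -137570 / 8447.4 = -16.286 °C

T_out = -16.3 °C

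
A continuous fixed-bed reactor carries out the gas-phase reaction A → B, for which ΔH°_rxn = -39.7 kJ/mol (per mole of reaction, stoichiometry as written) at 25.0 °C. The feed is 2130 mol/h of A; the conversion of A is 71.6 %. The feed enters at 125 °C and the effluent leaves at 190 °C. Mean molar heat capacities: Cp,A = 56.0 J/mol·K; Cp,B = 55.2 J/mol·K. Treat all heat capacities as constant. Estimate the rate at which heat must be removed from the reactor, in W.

Q_out = 14700 W

Extent of reaction ξ = 0.716 × 2130 = 1525.1 mol/h
Reaction term: ξ·ΔH°_rxn = 1525.1 × -39.7 = -60546 kJ/h
Sensible, feed 125→25 °C: -11928 kJ/h
Outlet flows (mol/h): A 604.92, B 1525.1
Sensible, products 25→190 °C: 19480 kJ/h
Q = ΔH = -52994 kJ/h = -14.72 kW
Heat removed = 14720 W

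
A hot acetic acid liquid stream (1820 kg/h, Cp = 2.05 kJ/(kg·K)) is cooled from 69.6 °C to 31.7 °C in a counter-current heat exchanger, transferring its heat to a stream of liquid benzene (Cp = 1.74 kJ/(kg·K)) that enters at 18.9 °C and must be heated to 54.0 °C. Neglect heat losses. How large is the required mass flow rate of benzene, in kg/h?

Heat released by hot stream: Q = 1820 × 2.05 × (69.6 − 31.7) = 141400 kJ/h
Energy balance on cold side (adiabatic exchanger): Q = ṁ_c·Cp_c·(T_c,out − T_c,in)
ṁ_c = 141400 / [1.74 × (54.0 − 18.9)] = 2315.3 kg/h

ṁ_c = 2320 kg/h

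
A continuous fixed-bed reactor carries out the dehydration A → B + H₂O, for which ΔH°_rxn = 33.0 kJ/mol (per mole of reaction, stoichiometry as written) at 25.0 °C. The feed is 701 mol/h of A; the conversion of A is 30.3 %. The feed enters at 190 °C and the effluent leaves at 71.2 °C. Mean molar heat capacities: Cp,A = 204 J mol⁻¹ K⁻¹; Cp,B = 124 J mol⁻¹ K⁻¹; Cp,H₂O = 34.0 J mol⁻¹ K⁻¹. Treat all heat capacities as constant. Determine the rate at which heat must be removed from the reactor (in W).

Q_out = 2900 W

Extent of reaction ξ = 0.303 × 701 = 212.4 mol/h
Reaction term: ξ·ΔH°_rxn = 212.4 × 33.0 = 7009.3 kJ/h
Sensible, feed 190→25 °C: -23596 kJ/h
Outlet flows (mol/h): A 488.6, B 212.4, H₂O 212.4
Sensible, products 25→71.2 °C: 6155.4 kJ/h
Q = ΔH = -10431 kJ/h = -2.8975 kW
Heat removed = 2897.5 W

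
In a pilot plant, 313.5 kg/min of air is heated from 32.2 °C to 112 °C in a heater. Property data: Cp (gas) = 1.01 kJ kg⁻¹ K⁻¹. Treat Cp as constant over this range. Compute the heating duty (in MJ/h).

Q = ṁ·Cp·ΔT = 313.5 × 1.01 × (112 − 32.2) = 25267 kJ/min
Converting: 25267 / 60 s = 421.12 kW
Heating duty = 1516 MJ/h

Q = 1520 MJ/h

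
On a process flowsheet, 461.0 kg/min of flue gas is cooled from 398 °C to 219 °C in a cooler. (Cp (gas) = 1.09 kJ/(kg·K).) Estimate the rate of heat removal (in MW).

Q = ṁ·Cp·ΔT = 461.0 × 1.09 × (219 − 398) = -89946 kJ/min
Converting: 89946 / 60 s = 1499.1 kW
Cooling duty = 1.4991 MW

Q_c = 1.50 MW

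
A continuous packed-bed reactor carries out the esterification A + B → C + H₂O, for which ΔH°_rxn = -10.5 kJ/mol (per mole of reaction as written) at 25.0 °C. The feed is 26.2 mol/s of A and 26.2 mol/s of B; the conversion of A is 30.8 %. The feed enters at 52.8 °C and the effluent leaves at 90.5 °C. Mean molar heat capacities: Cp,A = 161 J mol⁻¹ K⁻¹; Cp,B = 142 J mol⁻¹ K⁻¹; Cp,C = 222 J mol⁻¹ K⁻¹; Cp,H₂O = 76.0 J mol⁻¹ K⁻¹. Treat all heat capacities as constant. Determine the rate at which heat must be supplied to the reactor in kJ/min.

Q_in = 12700 kJ/min

Extent of reaction ξ = 0.308 × 26.2 = 8.0696 mol/s
Reaction term: ξ·ΔH°_rxn = 8.0696 × -10.5 = -84.731 kJ/s
Sensible, feed 52.8→25 °C: -220.69 kJ/s
Outlet flows (mol/s): A 18.13, B 18.13, C 8.0696, H₂O 8.0696
Sensible, products 25→90.5 °C: 517.34 kJ/s
Q = ΔH = 211.91 kJ/s = 211.91 kW
Heat supplied = 12715 kJ/min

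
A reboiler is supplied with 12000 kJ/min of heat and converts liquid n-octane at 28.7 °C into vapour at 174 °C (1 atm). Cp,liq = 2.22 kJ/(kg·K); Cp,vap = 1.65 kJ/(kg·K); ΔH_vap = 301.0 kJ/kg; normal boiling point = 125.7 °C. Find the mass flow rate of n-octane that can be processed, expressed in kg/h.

Δh = 2.22×(125.7−28.7) + 301.0 + 1.65×(174−125.7) = 596.04 kJ/kg
Q = 12000 kJ/min = 200 kJ/s = 720000 kJ/h
ṁ = Q/Δh = 720000 / 596.04 = 1208 kg/h

ṁ = 1210 kg/h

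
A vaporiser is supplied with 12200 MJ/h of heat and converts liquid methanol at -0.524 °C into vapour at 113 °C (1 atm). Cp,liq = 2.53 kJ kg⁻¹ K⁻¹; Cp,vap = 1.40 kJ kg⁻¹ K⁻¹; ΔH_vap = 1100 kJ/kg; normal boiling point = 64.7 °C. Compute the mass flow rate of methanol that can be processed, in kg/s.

Δh = 2.53×(64.7−-0.524) + 1100 + 1.40×(113−64.7) = 1332.6 kJ/kg
Q = 12200 MJ/h = 3388.9 kJ/s = 3388.9 kJ/s
ṁ = Q/Δh = 3388.9 / 1332.6 = 2.543 kg/s

ṁ = 2.54 kg/s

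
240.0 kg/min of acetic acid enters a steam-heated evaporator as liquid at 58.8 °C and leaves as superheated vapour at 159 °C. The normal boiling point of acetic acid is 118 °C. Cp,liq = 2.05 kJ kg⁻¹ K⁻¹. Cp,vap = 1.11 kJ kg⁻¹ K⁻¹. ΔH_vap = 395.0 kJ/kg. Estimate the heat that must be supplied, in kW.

Q = 2250 kW

liquid 58.8→118 °C: 121.36 kJ/kg
vaporisation at 118 °C: 395 kJ/kg
vapour 118→159 °C: 45.51 kJ/kg
Δh = 121.36 + 395 + 45.51 = 561.87 kJ/kg
Q = ṁ·Δh = 240.0 kg/min × 561.87 kJ/kg = 134850 kJ/min
|Q| = 2247.5 kW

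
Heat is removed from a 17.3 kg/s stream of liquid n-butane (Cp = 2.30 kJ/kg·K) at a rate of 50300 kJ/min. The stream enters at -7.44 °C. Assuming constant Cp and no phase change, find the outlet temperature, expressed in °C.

Q = 50300 kJ/min = 838.33 kJ/s
ΔT = Q/(ṁ·Cp) = 838.33/(17.3×2.30) = 21.069 K
T_out = -7.44 − 21.069 = -28.509 °C

T_out = -28.5 °C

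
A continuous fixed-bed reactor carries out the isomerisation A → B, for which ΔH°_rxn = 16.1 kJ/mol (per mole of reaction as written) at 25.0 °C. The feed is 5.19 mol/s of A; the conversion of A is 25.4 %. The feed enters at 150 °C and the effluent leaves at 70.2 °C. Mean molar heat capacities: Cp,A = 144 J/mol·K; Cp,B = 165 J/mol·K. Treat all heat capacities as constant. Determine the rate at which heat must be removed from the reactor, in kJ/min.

Q_out = 2230 kJ/min

Extent of reaction ξ = 0.254 × 5.19 = 1.3183 mol/s
Reaction term: ξ·ΔH°_rxn = 1.3183 × 16.1 = 21.224 kJ/s
Sensible, feed 150→25 °C: -93.42 kJ/s
Outlet flows (mol/s): A 3.8717, B 1.3183
Sensible, products 25→70.2 °C: 35.032 kJ/s
Q = ΔH = -37.164 kJ/s = -37.164 kW
Heat removed = 2229.8 kJ/min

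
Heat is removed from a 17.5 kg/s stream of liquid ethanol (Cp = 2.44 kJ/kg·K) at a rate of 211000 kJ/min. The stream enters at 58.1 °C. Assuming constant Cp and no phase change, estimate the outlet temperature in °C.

T_out = -24.3 °C

Q = 211000 kJ/min = 3516.7 kJ/s
ΔT = Q/(ṁ·Cp) = 3516.7/(17.5×2.44) = 82.358 K
T_out = 58.1 − 82.358 = -24.258 °C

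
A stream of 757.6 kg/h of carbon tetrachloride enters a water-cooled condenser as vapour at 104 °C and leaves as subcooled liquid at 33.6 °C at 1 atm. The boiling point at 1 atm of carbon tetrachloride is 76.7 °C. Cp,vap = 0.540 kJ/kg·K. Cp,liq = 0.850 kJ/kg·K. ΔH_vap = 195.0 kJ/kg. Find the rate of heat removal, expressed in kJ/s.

vapour 104→76.7 °C: -14.742 kJ/kg
condensation at 76.7 °C: -195 kJ/kg
liquid 76.7→33.6 °C: -36.635 kJ/kg
Δh = -14.742 + -195 + -36.635 = -246.38 kJ/kg
Q = ṁ·Δh = 757.6 kg/h × -246.38 kJ/kg = -186660 kJ/h
|Q| = 51.849 kW

Q_c = 51.8 kJ/s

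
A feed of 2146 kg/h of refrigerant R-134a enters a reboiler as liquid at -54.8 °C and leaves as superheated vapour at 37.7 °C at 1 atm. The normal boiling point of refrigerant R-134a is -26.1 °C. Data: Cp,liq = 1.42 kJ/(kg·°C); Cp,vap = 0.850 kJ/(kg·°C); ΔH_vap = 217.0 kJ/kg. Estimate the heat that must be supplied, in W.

liquid -54.8→-26.1 °C: 40.754 kJ/kg
vaporisation at -26.1 °C: 217 kJ/kg
vapour -26.1→37.7 °C: 54.23 kJ/kg
Δh = 40.754 + 217 + 54.23 = 311.98 kJ/kg
Q = ṁ·Δh = 2146 kg/h × 311.98 kJ/kg = 669520 kJ/h
|Q| = 185.98 kW = 185980 W

Q = 186000 W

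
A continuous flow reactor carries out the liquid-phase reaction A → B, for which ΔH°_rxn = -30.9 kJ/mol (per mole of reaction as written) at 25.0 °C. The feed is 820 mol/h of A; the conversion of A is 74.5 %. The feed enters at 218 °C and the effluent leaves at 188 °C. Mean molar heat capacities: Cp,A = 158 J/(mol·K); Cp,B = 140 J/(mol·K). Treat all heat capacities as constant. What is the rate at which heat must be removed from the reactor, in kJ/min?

Q_out = 409 kJ/min

Extent of reaction ξ = 0.745 × 820 = 610.9 mol/h
Reaction term: ξ·ΔH°_rxn = 610.9 × -30.9 = -18877 kJ/h
Sensible, feed 218→25 °C: -25005 kJ/h
Outlet flows (mol/h): A 209.1, B 610.9
Sensible, products 25→188 °C: 19326 kJ/h
Q = ΔH = -24556 kJ/h = -6.8211 kW
Heat removed = 409.27 kJ/min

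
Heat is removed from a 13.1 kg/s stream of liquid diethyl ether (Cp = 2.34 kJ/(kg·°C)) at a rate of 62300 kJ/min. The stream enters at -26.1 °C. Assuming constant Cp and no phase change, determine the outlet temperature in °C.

Q = 62300 kJ/min = 1038.3 kJ/s
ΔT = Q/(ṁ·Cp) = 1038.3/(13.1×2.34) = 33.873 K
T_out = -26.1 − 33.873 = -59.973 °C

T_out = -60.0 °C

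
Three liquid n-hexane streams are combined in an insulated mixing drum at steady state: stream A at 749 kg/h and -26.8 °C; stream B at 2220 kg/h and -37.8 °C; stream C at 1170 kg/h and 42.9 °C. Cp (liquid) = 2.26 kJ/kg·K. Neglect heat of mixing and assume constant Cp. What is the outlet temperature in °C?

T_out = -13.0 °C

Energy balance with Q = 0: Σ ṁᵢCp,ᵢ(T_out − Tᵢ) = 0
Σ ṁᵢCp,ᵢTᵢ = 749×2.26×-26.8 + 2220×2.26×-37.8 + 1170×2.26×42.9 = -121580
Σ ṁᵢCp,ᵢ = 749×2.26 + 2220×2.26 + 1170×2.26 = 9354.1
T_out = -121580 / 9354.1 = -12.997 °C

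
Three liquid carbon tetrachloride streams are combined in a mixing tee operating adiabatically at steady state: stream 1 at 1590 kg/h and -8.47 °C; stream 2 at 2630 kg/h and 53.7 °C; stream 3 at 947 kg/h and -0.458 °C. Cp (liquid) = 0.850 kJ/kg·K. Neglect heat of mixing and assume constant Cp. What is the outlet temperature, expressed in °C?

T_out = 24.6 °C

No heat crosses the boundary, so H_out = H_in.
T_out = Σ ṁᵢCp,ᵢTᵢ / Σ ṁᵢCp,ᵢ
      = 108230 / 4391.9 = 24.643 °C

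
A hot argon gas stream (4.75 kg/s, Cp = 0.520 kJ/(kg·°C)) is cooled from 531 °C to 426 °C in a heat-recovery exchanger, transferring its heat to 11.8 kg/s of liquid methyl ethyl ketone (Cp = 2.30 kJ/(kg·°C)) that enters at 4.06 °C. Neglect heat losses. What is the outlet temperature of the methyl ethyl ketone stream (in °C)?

Heat released by hot stream: Q = 4.75 × 0.520 × (531 − 426) = 259.35 kJ/s
Energy balance on cold side (adiabatic exchanger): Q = ṁ_c·Cp_c·(T_c,out − T_c,in)
T_c,out = 4.06 + 259.35/(11.8 × 2.30) = 13.616 °C

T_c,out = 13.6 °C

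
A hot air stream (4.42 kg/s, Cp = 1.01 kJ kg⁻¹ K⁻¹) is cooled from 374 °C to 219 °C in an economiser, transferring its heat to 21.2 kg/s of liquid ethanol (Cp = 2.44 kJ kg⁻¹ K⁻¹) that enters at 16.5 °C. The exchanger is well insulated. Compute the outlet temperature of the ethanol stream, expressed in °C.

T_c,out = 29.9 °C

Heat released by hot stream: Q = 4.42 × 1.01 × (374 − 219) = 691.95 kJ/s
Energy balance on cold side (adiabatic exchanger): Q = ṁ_c·Cp_c·(T_c,out − T_c,in)
T_c,out = 16.5 + 691.95/(21.2 × 2.44) = 29.877 °C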